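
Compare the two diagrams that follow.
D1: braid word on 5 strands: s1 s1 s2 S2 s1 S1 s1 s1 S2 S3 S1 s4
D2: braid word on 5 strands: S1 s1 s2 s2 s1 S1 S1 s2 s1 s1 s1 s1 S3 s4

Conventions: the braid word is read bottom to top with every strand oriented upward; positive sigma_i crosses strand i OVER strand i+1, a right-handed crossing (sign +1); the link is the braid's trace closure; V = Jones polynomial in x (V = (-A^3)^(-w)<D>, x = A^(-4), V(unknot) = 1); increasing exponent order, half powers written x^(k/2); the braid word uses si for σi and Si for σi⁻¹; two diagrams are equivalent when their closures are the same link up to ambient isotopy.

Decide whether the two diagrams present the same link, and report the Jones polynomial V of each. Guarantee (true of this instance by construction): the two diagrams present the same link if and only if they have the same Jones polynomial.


same link: no
V(D1) = x + x^3 - x^4  [12 crossings, <D> = -A^-10 + A^-6 + A^2, w = +2]
V(D2) = x^2 - x^3 + 3x^4 - 3x^5 + 3x^6 - 3x^7 + 2x^8 - x^9  [14 crossings, <D> = -A^-18 + 2A^-14 - 3A^-10 + 3A^-6 - 3A^-2 + 3A^2 - A^6 + A^10, w = +6]
insight: V(x) takes 2 values over 2 diagrams, fixing the grouping


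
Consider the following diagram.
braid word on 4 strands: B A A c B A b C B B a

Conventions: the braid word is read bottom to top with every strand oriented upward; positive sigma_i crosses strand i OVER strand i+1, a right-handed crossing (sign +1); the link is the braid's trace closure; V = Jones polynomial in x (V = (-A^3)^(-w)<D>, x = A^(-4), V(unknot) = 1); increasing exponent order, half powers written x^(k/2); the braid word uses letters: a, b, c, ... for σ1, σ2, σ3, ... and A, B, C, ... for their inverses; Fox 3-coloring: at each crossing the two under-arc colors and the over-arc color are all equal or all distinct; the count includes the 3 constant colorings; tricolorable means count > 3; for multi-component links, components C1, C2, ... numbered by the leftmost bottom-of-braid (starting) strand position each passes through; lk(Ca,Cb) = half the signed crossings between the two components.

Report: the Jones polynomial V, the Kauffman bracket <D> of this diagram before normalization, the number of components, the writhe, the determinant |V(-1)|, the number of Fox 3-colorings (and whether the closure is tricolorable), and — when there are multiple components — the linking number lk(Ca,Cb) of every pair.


V(x) = -x^-6 + x^-5 - x^-4 + 2x^-3 - x^-2 + x^-1
bracket: -A^-11 + A^-7 - 2A^-3 + A - A^5 + A^9, w = -5
1 component, writhe -5, over 11 crossings
det 7, colorings 3 of 3^11 — not tricolorable
observation: |V(-1)| = 7: so not tricolorable, since 3 does not divide 7


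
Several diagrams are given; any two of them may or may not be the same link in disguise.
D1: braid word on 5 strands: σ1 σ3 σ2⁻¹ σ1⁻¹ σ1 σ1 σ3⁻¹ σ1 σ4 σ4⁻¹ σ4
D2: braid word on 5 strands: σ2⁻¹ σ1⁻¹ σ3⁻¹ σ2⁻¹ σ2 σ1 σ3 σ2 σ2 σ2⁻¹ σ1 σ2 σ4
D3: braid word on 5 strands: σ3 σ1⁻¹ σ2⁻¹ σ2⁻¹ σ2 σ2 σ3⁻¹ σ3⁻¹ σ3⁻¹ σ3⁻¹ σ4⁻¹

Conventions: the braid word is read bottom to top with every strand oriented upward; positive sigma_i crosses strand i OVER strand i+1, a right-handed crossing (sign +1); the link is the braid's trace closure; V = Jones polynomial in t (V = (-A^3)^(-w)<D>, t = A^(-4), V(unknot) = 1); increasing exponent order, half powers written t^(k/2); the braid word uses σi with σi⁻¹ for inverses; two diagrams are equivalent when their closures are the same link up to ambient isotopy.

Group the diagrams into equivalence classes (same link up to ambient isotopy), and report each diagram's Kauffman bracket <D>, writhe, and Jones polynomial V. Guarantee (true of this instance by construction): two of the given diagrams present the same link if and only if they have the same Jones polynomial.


equivalence classes: {D1} | {D2} | {D3}
D1 (bracket -A^-9 + A^-1 + A^3 + A^7; 11 crossings at w = +3): V = -t^(1/2) - t^(3/2) - t^(5/2) + t^(9/2)
D2 (bracket A^7 + A^11; 13 crossings at w = +3): V = -t^(-1/2) - t^(1/2)
V(D3) = t^(-9/2) - t^(-5/2) - t^(-3/2) - t^(-1/2)  [11 crossings, <D> = A^-13 + A^-9 + A^-5 - A^3, w = -5]
key observation: comparing 3 Jones polynomials yields 3 groups


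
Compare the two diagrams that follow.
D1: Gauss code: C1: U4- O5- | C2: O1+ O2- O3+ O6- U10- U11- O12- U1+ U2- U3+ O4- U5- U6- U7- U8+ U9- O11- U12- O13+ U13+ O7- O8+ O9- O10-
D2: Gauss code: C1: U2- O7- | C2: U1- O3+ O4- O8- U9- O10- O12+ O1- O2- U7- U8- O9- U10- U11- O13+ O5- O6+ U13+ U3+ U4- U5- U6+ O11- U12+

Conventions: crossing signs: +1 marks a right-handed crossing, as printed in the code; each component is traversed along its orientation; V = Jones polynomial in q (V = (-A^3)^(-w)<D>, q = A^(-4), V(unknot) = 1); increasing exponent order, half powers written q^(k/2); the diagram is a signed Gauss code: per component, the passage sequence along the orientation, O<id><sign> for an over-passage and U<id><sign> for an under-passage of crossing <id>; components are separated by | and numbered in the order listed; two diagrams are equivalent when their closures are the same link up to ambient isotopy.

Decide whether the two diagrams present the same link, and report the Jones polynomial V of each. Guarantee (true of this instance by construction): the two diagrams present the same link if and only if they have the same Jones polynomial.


equivalent: yes
V(D1) = q^(-13/2) - q^(-11/2) + q^(-9/2) - 2q^(-7/2) - q^(-3/2)  (w -5, c 13, <D> = A^-9 + 2A^-1 - A^3 + A^7 - A^11)
D2 (bracket A^-9 + 2A^-1 - A^3 + A^7 - A^11; 13 crossings at w = -5): V = q^(-13/2) - q^(-11/2) + q^(-9/2) - 2q^(-7/2) - q^(-3/2)
why: Reidemeister moves carry D1 (13 crossings) to D2 (13)


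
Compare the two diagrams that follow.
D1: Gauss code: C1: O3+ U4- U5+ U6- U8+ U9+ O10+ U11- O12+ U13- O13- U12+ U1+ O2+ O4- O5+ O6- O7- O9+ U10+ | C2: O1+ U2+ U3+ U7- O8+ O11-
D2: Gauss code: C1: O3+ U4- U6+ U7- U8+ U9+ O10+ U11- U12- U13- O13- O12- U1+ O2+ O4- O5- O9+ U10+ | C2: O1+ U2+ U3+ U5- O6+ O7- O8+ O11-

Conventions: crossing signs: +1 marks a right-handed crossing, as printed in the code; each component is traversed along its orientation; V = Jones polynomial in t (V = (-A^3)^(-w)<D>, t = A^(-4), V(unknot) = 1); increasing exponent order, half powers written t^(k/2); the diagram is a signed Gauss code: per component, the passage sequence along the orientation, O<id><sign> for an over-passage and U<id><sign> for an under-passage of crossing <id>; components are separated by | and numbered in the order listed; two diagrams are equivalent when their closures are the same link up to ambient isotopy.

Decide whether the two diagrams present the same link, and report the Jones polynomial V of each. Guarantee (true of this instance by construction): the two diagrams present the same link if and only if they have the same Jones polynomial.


same link: yes
V(D1) = -t^(1/2) - t^(5/2)  [13 crossings, <D> = A^-1 + A^7, w = +3]
D2 (bracket A^-7 + A; 13 crossings at w = +1): V = -t^(1/2) - t^(5/2)
note: Reidemeister moves carry D1 (13 crossings) to D2 (13)


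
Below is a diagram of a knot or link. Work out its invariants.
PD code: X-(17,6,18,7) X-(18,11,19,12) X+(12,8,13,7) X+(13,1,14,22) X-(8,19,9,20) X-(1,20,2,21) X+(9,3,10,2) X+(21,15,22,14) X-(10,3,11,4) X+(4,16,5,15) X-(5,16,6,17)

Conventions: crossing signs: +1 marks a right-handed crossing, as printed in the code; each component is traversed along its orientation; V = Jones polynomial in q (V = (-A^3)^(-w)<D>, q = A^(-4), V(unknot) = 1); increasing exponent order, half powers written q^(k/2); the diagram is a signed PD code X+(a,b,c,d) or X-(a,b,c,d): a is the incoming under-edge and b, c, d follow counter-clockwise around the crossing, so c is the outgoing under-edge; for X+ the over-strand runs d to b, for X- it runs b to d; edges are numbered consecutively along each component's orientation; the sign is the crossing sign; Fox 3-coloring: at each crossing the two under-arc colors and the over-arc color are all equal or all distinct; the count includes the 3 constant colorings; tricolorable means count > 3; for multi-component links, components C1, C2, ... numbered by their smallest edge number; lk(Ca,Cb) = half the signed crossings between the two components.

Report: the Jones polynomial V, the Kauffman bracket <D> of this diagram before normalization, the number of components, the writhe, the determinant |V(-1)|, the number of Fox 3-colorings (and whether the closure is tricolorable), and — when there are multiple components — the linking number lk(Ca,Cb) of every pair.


V(q) = q^-4 - q^-3 + q^-2 - 2q^-1 + 2 - q + q^2
bracket: -A^-11 + A^-7 - 2A^-3 + 2A - A^5 + A^9 - A^13, w = -1
1 component, writhe -1, over 11 crossings
det 9, colorings 9 of 3^11 — tricolorable
observation: |V(-1)| = 9: so tricolorable, since 3 divides 9


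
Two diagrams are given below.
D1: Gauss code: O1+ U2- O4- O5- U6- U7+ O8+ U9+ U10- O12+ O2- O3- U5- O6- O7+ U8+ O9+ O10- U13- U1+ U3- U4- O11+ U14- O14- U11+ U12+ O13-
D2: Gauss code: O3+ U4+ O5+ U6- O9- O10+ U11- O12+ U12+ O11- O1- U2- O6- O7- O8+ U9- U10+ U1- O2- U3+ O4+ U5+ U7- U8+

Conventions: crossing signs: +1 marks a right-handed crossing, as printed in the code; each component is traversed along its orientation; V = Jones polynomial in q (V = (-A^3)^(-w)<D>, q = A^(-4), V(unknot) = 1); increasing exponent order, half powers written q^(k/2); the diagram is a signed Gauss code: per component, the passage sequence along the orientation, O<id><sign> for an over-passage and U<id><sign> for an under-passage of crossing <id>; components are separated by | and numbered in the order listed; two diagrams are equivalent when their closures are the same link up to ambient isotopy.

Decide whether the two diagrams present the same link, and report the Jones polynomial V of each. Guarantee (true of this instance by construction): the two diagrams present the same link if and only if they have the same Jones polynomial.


same link: no
V(D1) = 1  [14 crossings, <D> = A^-6, w = -2]
D2 (bracket -A^-12 + A^-8 - A^-4 + 3 - A^4 + A^8 - A^12; 12 crossings at w = 0): V = -q^-3 + q^-2 - q^-1 + 3 - q + q^2 - q^3
note: 2 classes among 2 diagrams; unequal V(q) rules out equality


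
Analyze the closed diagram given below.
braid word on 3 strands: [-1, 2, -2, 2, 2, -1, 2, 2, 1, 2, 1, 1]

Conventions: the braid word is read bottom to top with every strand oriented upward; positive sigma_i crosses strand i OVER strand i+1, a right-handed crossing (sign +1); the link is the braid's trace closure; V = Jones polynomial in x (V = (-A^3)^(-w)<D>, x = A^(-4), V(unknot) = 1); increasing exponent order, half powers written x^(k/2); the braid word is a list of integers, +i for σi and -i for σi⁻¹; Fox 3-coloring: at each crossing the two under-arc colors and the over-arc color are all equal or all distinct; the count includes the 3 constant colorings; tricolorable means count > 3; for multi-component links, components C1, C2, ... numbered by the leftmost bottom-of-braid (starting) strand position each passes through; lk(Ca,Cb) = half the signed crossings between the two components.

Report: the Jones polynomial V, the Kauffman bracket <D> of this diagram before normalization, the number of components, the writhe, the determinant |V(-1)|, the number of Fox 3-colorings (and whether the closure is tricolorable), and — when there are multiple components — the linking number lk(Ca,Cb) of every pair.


V = x^2 + 2x^4 - 2x^5 + x^6 - 2x^7 + x^8
<D> = A^-14 - 2A^-10 + A^-6 - 2A^-2 + 2A^2 + A^10 (w = +6)
1 component over 12 crossings, w = +6
27 Fox colorings among 3^12, |V(-1)| = 9: tricolorable
why: det 9 = |V(-1)|; divisible by 3, so tricolorable


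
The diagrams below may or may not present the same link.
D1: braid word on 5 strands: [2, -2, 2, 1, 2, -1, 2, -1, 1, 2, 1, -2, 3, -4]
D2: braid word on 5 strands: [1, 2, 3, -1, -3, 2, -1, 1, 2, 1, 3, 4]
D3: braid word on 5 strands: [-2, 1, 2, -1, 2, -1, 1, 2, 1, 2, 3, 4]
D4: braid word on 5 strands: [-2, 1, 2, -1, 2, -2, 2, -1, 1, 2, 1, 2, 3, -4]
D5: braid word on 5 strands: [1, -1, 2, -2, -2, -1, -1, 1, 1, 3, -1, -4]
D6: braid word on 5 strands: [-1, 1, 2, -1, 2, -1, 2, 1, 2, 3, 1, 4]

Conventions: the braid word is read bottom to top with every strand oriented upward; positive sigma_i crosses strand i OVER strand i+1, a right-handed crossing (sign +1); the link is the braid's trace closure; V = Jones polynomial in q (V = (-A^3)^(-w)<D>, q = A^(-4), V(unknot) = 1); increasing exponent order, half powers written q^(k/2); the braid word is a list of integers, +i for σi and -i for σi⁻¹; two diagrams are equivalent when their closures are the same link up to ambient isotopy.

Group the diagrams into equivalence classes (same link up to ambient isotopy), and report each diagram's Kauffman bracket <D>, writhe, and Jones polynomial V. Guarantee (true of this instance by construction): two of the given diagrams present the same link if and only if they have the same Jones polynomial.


classes: {D1, D2, D3, D4, D6} | {D5}
V(D1) = q - q^2 + 2q^3 - q^4 + q^5 - q^6  [14 crossings, <D> = -A^-12 + A^-8 - A^-4 + 2 - A^4 + A^8, w = +4]
V(D2) = q - q^2 + 2q^3 - q^4 + q^5 - q^6  [12 crossings, <D> = -A^-6 + A^-2 - A^2 + 2A^6 - A^10 + A^14, w = +6]
V(D3) = q - q^2 + 2q^3 - q^4 + q^5 - q^6  (w +6, c 12, <D> = -A^-6 + A^-2 - A^2 + 2A^6 - A^10 + A^14)
V(D4) = q - q^2 + 2q^3 - q^4 + q^5 - q^6  [14 crossings, <D> = -A^-12 + A^-8 - A^-4 + 2 - A^4 + A^8, w = +4]
V(D5) = 1  (w -2, c 12, <D> = A^-6)
V(D6) = q - q^2 + 2q^3 - q^4 + q^5 - q^6  (w +6, c 12, <D> = -A^-6 + A^-2 - A^2 + 2A^6 - A^10 + A^14)
insight: V(q) takes 2 values over 6 diagrams, fixing the grouping


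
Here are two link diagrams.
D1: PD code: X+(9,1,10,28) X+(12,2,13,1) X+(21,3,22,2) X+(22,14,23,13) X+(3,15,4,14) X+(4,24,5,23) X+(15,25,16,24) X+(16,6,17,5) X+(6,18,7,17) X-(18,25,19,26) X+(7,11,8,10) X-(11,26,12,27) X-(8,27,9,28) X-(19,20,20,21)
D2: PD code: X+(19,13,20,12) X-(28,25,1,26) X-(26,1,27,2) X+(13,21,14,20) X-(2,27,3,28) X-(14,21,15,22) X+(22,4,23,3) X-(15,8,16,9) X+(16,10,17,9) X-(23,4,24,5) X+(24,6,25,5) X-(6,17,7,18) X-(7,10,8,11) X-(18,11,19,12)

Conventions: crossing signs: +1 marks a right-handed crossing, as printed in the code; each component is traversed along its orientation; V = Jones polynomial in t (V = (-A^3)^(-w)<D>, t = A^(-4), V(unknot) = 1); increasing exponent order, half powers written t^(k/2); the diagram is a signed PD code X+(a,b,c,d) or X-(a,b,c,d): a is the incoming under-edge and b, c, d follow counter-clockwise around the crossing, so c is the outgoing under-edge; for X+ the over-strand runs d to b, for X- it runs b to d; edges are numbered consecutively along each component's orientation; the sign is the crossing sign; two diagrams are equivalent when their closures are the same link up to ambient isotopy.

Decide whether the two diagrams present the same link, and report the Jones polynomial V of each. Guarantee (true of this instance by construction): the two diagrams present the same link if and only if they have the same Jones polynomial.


equivalent: no
V(D1) = t^2 + t^4 - t^5 + t^6 - t^7  (w +6, c 14, <D> = -A^-10 + A^-6 - A^-2 + A^2 + A^10)
V(D2) = -t^-4 + t^-3 + t^-1  [14 crossings, <D> = A^-8 + 1 - A^4, w = -4]
key observation: comparing 2 Jones polynomials yields 2 groups


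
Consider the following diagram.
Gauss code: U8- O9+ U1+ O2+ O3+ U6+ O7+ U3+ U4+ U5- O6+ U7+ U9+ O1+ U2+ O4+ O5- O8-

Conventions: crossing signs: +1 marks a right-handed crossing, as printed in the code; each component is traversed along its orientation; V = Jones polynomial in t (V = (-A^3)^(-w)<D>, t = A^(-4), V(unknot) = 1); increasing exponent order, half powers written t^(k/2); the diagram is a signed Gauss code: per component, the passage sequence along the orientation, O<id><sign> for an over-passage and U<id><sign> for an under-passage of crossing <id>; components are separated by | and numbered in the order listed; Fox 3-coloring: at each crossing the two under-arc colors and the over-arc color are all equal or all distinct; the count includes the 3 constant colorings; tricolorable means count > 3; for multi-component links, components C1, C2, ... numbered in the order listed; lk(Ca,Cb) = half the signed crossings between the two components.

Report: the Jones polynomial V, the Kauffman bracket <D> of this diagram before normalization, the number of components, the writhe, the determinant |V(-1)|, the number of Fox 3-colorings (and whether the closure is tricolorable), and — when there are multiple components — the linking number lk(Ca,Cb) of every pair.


Jones polynomial: V(t) = t^2 + 2t^4 - 2t^5 + t^6 - 2t^7 + t^8
<D> = -A^-17 + 2A^-13 - A^-9 + 2A^-5 - 2A^-1 - A^7; writhe +5
components 1, writhe +5 (9 crossings)
3-colorings: 27 of 3^9, det 9 — tricolorable
note: the span of V is 6, forcing >= 6 crossings in any diagram


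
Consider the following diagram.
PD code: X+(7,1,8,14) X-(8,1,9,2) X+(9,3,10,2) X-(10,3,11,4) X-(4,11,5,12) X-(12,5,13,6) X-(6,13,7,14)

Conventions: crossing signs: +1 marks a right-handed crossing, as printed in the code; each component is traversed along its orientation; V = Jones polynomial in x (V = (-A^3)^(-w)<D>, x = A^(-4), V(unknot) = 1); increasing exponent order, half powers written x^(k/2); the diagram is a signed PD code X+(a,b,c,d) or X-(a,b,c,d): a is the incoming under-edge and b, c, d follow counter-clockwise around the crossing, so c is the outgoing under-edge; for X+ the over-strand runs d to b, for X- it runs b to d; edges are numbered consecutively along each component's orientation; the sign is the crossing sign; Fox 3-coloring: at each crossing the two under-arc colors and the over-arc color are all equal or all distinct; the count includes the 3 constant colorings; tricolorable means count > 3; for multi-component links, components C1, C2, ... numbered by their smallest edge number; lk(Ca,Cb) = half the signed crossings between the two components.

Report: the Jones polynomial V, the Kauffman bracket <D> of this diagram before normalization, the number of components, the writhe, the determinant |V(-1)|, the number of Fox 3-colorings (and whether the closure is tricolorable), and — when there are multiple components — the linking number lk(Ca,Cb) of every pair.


V(x) = -x^-4 + x^-3 + x^-1
bracket: -A^-5 - A^3 + A^7, w = -3
1 component, writhe -3, over 7 crossings
det 3, colorings 9 of 3^7 — tricolorable
observation: w = -3 (over 7 crossings) is diagram-only; (-A^3)^(3) removes it from V


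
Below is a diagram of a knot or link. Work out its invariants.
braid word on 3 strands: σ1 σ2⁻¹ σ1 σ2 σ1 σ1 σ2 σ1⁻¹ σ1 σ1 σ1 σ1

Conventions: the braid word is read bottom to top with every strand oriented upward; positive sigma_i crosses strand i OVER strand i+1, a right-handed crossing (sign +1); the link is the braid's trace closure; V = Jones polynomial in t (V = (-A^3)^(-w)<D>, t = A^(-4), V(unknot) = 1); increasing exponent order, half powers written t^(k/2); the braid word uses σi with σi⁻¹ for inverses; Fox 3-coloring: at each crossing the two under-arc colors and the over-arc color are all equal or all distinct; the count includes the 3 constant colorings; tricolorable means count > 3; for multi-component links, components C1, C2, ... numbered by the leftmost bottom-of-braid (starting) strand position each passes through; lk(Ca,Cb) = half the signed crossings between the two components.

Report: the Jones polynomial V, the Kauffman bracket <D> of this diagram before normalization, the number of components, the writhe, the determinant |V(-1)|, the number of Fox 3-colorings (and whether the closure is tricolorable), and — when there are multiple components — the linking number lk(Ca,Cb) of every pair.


V = t^3 + t^5 - t^6 + t^7 - t^8 + t^9 - t^10
<D> = -A^-16 + A^-12 - A^-8 + A^-4 - 1 + A^4 + A^12 (w = +8)
1 component over 12 crossings, w = +8
3 Fox colorings among 3^12, |V(-1)| = 7: not tricolorable
why: w = +8 (over 12 crossings) is diagram-only; (-A^3)^(-8) removes it from V


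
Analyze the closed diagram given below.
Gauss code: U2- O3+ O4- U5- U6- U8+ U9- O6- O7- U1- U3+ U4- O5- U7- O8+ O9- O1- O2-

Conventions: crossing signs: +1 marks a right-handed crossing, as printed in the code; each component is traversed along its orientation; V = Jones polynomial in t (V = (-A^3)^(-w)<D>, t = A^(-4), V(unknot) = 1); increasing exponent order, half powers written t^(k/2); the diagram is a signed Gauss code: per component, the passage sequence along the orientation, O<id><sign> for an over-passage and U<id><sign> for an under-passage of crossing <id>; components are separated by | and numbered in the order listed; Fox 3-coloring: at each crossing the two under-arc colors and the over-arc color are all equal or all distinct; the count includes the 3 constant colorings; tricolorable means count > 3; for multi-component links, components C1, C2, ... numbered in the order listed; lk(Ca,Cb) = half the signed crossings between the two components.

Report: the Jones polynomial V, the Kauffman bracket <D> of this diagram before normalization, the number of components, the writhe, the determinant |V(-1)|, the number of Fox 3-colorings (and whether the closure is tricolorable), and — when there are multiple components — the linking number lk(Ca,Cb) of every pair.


Jones polynomial: V(t) = -t^-4 + t^-3 + t^-1
<D> = -A^-11 - A^-3 + A; writhe -5
components 1, writhe -5 (9 crossings)
3-colorings: 9 of 3^9, det 3 — tricolorable
note: w = -5 shifts under R1 moves; the (-A^3)^(5) factor cancels that in V


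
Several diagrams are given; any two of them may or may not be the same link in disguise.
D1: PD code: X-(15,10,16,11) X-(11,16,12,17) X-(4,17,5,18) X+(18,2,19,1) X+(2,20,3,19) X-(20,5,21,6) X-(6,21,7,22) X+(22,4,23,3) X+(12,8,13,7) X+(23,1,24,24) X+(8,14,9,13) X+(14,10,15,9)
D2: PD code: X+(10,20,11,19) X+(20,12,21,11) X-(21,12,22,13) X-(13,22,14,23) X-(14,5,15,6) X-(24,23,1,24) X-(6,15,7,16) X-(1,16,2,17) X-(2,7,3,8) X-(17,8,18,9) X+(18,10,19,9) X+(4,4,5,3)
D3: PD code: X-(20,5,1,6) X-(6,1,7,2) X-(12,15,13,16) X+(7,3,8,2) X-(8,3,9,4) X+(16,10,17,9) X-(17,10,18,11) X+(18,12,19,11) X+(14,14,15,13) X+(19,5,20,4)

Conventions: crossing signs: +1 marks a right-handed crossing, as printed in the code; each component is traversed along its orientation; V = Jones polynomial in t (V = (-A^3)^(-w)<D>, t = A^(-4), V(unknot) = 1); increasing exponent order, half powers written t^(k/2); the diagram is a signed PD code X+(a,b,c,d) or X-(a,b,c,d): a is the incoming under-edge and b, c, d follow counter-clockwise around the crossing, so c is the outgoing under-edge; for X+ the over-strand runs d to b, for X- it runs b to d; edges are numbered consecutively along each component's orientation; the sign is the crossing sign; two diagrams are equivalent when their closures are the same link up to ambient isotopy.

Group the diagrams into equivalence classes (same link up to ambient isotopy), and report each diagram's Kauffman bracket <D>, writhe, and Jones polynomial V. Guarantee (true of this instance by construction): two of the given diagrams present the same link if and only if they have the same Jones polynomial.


grouping into links: {D1} | {D2} | {D3}
V(D1) = -t^-3 + 2t^-2 - 2t^-1 + 3 - 2t + 2t^2 - t^3  (w +2, c 12, <D> = -A^-6 + 2A^-2 - 2A^2 + 3A^6 - 2A^10 + 2A^14 - A^18)
V(D2) = -t^-4 + t^-3 + t^-1  (w -4, c 12, <D> = A^-8 + 1 - A^4)
V(D3) = 1  [10 crossings, <D> = 1, w = 0]
why: V(t) takes 3 values over 3 diagrams, fixing the grouping


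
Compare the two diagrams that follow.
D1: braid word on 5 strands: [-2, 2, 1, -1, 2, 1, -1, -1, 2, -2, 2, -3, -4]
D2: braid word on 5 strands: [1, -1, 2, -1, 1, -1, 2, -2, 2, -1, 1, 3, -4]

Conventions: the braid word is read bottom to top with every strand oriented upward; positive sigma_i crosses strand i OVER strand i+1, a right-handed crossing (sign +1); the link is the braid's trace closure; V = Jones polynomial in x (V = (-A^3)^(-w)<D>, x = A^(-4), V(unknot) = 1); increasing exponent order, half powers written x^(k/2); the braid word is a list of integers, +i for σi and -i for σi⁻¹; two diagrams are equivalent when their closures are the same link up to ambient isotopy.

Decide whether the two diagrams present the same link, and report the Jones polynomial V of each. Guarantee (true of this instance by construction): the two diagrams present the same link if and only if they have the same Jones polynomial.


same link: yes
V(D1) = -x^(1/2) - x^(5/2)  [13 crossings, <D> = A^-13 + A^-5, w = -1]
V(D2) = -x^(1/2) - x^(5/2)  (w +1, c 13, <D> = A^-7 + A)
note: one V(x) for all 2 diagrams — one class (guaranteed)


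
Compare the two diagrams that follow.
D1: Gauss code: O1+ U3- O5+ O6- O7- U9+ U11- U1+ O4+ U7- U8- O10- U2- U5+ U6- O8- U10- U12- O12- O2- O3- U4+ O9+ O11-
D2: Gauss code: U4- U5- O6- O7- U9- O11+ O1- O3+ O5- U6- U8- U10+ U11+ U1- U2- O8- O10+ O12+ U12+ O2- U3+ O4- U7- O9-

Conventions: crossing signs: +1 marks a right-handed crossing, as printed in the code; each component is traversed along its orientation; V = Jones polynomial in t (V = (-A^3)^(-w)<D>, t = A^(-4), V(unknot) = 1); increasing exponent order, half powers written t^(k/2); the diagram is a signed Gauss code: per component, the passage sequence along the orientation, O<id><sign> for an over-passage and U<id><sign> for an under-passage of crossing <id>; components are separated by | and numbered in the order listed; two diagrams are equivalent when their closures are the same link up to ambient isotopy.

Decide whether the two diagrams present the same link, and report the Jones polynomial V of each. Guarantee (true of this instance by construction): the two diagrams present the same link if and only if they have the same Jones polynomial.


equivalent: no
D1 (bracket A^-16 - A^-12 + 2A^-8 - 3A^-4 + 3 - 2A^4 + 2A^8 - A^12; 12 crossings at w = -4): V = -t^-6 + 2t^-5 - 2t^-4 + 3t^-3 - 3t^-2 + 2t^-1 - 1 + t
V(D2) = -t^-6 + t^-5 - t^-4 + 2t^-3 - t^-2 + t^-1  (w -4, c 12, <D> = A^-8 - A^-4 + 2 - A^4 + A^8 - A^12)
key observation: comparing 2 Jones polynomials yields 2 groups


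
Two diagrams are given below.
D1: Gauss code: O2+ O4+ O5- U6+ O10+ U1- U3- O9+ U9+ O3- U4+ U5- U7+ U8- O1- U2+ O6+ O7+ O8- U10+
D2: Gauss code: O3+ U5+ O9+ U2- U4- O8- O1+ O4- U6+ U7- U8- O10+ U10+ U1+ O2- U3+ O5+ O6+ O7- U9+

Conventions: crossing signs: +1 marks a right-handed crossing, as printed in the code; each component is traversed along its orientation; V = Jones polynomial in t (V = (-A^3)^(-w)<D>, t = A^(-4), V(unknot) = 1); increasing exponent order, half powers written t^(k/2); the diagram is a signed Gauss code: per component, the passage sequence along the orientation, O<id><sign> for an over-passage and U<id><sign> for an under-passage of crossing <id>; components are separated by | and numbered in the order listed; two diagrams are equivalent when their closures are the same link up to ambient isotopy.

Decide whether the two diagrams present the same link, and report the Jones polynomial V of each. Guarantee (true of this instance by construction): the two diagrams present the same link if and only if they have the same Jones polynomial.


equivalent: yes
D1 (bracket -A^-10 + A^-6 + A^2; 10 crossings at w = +2): V = t + t^3 - t^4
V(D2) = t + t^3 - t^4  (w +2, c 10, <D> = -A^-10 + A^-6 + A^2)
key observation: Reidemeister moves carry D1 (10 crossings) to D2 (10)


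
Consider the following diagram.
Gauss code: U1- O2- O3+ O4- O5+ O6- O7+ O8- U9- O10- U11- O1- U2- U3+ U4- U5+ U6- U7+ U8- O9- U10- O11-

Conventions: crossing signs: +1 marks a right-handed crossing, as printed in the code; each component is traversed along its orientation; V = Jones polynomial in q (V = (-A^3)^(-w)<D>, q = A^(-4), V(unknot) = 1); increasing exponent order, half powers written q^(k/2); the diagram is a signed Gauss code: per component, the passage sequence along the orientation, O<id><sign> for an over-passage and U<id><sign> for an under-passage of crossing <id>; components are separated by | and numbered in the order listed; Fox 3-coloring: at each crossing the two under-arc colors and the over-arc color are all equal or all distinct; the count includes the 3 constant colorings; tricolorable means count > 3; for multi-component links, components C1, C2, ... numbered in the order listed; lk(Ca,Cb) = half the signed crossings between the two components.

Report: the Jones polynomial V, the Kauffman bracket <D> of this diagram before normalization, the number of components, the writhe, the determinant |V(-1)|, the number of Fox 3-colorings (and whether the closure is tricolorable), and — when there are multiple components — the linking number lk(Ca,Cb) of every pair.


V = -q^-7 + q^-6 - q^-5 + q^-4 + q^-2
<D> = -A^-7 - A + A^5 - A^9 + A^13 (w = -5)
1 component over 11 crossings, w = -5
3 Fox colorings among 3^11, |V(-1)| = 5: not tricolorable
why: |V(-1)| = 5: so not tricolorable, since 3 does not divide 5


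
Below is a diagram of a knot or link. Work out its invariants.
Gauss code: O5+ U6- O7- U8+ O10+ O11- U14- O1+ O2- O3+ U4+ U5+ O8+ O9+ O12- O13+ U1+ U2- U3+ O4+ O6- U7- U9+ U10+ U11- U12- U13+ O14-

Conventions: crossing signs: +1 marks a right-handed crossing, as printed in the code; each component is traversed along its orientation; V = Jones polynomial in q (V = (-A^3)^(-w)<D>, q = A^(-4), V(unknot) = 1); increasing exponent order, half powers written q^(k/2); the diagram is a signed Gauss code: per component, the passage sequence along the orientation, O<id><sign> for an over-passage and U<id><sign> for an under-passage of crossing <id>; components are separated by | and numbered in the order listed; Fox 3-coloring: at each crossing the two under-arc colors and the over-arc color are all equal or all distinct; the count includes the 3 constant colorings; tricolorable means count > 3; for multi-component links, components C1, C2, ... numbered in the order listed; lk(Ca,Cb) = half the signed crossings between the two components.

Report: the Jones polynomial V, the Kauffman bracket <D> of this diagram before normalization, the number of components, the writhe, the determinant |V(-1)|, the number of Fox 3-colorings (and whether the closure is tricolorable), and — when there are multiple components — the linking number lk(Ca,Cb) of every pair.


V = -q^-1 + 2 - q + 2q^2 - q^3 + q^4 - q^5
<D> = -A^-14 + A^-10 - A^-6 + 2A^-2 - A^2 + 2A^6 - A^10 (w = +2)
1 component over 14 crossings, w = +2
9 Fox colorings among 3^14, |V(-1)| = 9: tricolorable
why: w = +2 shifts under R1 moves; the (-A^3)^(-2) factor cancels that in V


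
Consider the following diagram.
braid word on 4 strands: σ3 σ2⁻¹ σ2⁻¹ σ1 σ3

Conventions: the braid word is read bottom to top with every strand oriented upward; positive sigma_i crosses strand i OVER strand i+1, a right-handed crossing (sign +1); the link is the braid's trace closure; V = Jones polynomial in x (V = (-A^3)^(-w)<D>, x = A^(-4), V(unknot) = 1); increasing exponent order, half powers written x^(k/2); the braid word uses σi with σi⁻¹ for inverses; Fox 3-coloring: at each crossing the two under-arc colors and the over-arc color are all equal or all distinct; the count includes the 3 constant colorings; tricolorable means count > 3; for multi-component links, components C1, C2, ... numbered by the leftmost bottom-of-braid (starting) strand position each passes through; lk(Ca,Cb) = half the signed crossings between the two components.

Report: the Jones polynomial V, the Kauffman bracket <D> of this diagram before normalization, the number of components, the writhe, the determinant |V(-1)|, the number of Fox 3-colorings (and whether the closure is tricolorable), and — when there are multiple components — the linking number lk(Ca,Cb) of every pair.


V = x^-2 + 2 + x^2
<D> = -A^-5 - 2A^3 - A^11 (w = +1)
3 components over 5 crossings, w = +1
lk(C1,C2): 0
lk(C1,C3) = -1
linking number lk(C2,C3) = +1
3 Fox colorings among 3^5, |V(-1)| = 4: not tricolorable
why: the span of V is 4, within the link bound 5 + 3 - 1


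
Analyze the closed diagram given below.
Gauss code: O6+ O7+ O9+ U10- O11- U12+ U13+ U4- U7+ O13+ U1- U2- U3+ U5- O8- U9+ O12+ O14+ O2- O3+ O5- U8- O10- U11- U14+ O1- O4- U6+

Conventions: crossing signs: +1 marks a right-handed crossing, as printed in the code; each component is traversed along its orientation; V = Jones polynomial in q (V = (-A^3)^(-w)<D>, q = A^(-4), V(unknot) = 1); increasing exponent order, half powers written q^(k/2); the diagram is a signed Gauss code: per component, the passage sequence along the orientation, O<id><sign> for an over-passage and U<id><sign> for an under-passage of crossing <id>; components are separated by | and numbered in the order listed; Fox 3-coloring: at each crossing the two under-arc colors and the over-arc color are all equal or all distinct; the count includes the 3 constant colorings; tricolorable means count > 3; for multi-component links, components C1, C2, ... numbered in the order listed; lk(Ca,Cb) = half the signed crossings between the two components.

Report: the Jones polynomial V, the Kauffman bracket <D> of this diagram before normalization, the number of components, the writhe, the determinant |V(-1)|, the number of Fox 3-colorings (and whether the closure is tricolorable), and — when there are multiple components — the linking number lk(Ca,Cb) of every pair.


V(q) = q^-5 - 2q^-4 + 2q^-3 - 2q^-2 + 2q^-1 - 1 + q
bracket: A^-4 - 1 + 2A^4 - 2A^8 + 2A^12 - 2A^16 + A^20, w = 0
1 component, writhe 0, over 14 crossings
det 11, colorings 3 of 3^14 — not tricolorable
observation: |V(-1)| = 11: so not tricolorable, since 3 does not divide 11


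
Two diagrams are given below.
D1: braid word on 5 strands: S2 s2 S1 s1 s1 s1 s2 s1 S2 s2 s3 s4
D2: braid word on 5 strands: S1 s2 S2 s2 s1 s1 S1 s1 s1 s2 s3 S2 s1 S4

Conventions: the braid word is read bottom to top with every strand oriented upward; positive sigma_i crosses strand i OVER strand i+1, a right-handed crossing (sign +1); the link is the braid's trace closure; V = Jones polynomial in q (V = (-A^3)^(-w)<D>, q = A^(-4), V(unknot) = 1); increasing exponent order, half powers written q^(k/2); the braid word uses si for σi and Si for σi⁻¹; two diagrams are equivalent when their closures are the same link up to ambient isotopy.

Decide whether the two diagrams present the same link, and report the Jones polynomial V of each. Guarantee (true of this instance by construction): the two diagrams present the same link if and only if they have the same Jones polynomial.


equivalent: yes
D1 (bracket -A^2 + A^6 + A^14; 12 crossings at w = +6): V = q + q^3 - q^4
V(D2) = q + q^3 - q^4  [14 crossings, <D> = -A^-4 + 1 + A^8, w = +4]
observation: from 12 to 14 crossings by R-moves: one link, two diagrams


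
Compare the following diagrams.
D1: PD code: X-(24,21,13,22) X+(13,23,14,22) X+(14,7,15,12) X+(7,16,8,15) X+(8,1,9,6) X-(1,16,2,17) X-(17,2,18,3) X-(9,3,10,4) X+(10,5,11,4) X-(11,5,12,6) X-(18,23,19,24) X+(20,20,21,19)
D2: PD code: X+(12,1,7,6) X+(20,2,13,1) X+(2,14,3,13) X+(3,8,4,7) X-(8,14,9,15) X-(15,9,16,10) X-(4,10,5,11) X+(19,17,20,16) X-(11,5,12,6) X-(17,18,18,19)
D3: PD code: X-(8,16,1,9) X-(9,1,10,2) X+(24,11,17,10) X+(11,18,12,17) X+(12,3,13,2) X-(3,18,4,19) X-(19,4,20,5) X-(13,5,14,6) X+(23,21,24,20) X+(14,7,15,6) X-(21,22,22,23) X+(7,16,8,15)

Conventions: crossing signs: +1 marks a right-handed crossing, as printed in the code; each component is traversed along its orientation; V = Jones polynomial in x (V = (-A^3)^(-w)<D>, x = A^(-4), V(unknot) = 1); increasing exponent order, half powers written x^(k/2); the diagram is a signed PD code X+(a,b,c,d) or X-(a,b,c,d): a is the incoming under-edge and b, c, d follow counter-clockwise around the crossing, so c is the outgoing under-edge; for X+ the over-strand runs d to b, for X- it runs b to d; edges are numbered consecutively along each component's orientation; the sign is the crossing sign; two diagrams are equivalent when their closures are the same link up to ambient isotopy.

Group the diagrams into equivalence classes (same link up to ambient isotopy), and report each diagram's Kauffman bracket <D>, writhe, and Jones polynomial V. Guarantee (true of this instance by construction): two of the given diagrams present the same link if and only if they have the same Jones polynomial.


grouping into links: {D1, D2, D3}
V(D1) = x^-2 + 2 + x^2  (w 0, c 12, <D> = A^-8 + 2 + A^8)
V(D2) = x^-2 + 2 + x^2  (w 0, c 10, <D> = A^-8 + 2 + A^8)
V(D3) = x^-2 + 2 + x^2  [12 crossings, <D> = A^-8 + 2 + A^8, w = 0]
why: one V(x) for all 3 diagrams — one class (guaranteed)


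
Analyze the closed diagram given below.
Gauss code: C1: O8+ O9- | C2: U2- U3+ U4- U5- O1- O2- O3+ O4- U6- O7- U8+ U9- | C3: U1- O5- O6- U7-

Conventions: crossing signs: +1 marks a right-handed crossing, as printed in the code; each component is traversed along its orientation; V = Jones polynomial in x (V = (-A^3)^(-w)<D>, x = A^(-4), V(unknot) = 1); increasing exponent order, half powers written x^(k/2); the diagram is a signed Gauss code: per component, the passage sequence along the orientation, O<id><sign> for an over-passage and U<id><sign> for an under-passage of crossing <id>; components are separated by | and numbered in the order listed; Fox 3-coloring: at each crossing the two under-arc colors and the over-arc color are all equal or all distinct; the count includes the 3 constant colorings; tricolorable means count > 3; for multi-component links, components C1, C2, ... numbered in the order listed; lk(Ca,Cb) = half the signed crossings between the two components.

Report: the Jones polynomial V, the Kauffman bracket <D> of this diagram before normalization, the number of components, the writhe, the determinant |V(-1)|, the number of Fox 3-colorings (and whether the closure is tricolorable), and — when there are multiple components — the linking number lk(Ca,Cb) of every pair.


V = x^-6 + x^-3 + x^-2 + x^-1
<D> = -A^-11 - A^-7 - A^-3 - A^9 (w = -5)
3 components over 9 crossings, w = -5
lk(C1,C2): 0
lk(C1,C3) = 0
linking number lk(C2,C3) = -2
9 Fox colorings among 3^10, |V(-1)| = 0: tricolorable
why: w = -5 shifts under R1 moves; the (-A^3)^(5) factor cancels that in V


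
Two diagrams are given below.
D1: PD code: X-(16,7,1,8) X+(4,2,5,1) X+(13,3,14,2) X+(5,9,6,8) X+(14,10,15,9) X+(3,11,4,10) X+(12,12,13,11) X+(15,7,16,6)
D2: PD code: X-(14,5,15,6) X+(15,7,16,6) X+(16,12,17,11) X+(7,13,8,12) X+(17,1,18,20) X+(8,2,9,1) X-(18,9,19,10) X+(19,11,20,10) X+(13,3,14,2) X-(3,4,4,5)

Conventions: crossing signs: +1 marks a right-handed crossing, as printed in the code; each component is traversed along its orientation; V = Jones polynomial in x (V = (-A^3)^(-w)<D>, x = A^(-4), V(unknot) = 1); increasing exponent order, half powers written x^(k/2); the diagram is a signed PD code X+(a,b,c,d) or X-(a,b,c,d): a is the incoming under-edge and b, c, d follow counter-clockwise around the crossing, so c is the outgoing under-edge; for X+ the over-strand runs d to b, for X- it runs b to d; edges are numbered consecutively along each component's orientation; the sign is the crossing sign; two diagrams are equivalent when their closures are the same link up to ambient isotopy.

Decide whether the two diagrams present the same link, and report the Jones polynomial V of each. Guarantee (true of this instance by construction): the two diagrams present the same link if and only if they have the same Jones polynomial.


equivalent: yes
D1 (bracket -A^2 + A^6 + A^14; 8 crossings at w = +6): V = x + x^3 - x^4
D2 (bracket -A^-4 + 1 + A^8; 10 crossings at w = +4): V = x + x^3 - x^4
key observation: from 8 to 10 crossings by R-moves: one link, two diagrams


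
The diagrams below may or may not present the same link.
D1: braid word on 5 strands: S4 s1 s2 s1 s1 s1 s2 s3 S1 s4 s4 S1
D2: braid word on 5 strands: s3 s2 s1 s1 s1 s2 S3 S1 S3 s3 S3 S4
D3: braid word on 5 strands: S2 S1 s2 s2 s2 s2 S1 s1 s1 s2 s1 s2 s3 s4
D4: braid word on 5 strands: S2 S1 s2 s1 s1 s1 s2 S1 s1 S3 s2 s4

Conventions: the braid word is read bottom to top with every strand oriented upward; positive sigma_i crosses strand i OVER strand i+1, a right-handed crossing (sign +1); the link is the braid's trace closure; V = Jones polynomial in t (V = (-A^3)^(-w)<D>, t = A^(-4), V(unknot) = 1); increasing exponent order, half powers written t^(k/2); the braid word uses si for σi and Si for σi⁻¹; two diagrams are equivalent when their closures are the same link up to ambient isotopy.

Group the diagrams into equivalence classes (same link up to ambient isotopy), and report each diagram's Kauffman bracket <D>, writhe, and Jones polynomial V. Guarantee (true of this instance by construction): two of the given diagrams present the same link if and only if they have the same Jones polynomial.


equivalence classes: {D1, D2, D4} | {D3}
D1 (bracket -A^-6 + A^-2 - A^2 + 2A^6 - A^10 + A^14; 12 crossings at w = +6): V = t - t^2 + 2t^3 - t^4 + t^5 - t^6
D2 (bracket -A^-18 + A^-14 - A^-10 + 2A^-6 - A^-2 + A^2; 12 crossings at w = +2): V = t - t^2 + 2t^3 - t^4 + t^5 - t^6
V(D3) = t^2 + t^4 - t^5 + t^6 - t^7  (w +8, c 14, <D> = -A^-4 + 1 - A^4 + A^8 + A^16)
V(D4) = t - t^2 + 2t^3 - t^4 + t^5 - t^6  (w +4, c 12, <D> = -A^-12 + A^-8 - A^-4 + 2 - A^4 + A^8)
key observation: 2 values of V(t) split the 4 diagrams
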